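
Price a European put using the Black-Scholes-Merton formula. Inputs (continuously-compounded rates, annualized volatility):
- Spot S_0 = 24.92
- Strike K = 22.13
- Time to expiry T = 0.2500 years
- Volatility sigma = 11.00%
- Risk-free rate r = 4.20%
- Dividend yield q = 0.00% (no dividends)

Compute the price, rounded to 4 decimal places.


d1 = (ln(S/K) + (r - q + 0.5*sigma^2) * T) / (sigma * sqrt(T)) = 2.37725527
d2 = d1 - sigma * sqrt(T) = 2.32225527
exp(-rT) = 0.98955493; exp(-qT) = 1.00000000
P = K * exp(-rT) * N(-d2) - S_0 * exp(-qT) * N(-d1)
N(-d1) = 0.00872101; N(-d2) = 0.01010960
P = 22.1300 * 0.98955493 * 0.01010960 - 24.9200 * 1.00000000 * 0.00872101 = 0.0041

Answer: Price = 0.0041


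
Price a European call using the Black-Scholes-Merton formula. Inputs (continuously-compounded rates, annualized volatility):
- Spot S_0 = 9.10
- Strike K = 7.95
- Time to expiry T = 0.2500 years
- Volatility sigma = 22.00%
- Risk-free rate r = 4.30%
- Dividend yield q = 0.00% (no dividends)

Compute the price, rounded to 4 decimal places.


Answer: Price = 1.2750

Derivation:
d1 = (ln(S/K) + (r - q + 0.5*sigma^2) * T) / (sigma * sqrt(T)) = 1.38093168
d2 = d1 - sigma * sqrt(T) = 1.27093168
exp(-rT) = 0.98930757; exp(-qT) = 1.00000000
C = S_0 * exp(-qT) * N(d1) - K * exp(-rT) * N(d2)
N(d1) = 0.91635002; N(d2) = 0.89812352
C = 9.1000 * 1.00000000 * 0.91635002 - 7.9500 * 0.98930757 * 0.89812352 = 1.2750


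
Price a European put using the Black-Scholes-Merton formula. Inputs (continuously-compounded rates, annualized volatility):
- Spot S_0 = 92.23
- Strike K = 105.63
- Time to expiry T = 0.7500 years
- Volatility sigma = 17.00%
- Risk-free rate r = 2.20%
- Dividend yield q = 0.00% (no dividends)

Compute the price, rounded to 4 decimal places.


Answer: Price = 13.3727

Derivation:
d1 = (ln(S/K) + (r - q + 0.5*sigma^2) * T) / (sigma * sqrt(T)) = -0.73574438
d2 = d1 - sigma * sqrt(T) = -0.88296870
exp(-rT) = 0.98363538; exp(-qT) = 1.00000000
P = K * exp(-rT) * N(-d2) - S_0 * exp(-qT) * N(-d1)
N(-d1) = 0.76905686; N(-d2) = 0.81137341
P = 105.6300 * 0.98363538 * 0.81137341 - 92.2300 * 1.00000000 * 0.76905686 = 13.3727


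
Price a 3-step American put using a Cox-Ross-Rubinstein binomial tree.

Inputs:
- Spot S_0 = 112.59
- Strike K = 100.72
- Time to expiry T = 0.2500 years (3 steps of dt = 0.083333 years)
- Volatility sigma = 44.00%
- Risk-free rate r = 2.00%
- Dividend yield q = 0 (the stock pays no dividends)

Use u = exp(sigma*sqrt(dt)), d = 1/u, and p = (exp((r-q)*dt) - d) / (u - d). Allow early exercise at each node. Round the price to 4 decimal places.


Answer: Price = V(0,0) = 4.0866

Derivation:
dt = T/N = 0.083333
u = exp(sigma*sqrt(dt)) = 1.135436; d = 1/u = 0.880719
p = (exp((r-q)*dt) - d) / (u - d) = 0.474837
Discount per step: exp(-r*dt) = 0.998335
Stock lattice S(k, i) with i counting down-moves:
  k=0: S(0,0) = 112.5900
  k=1: S(1,0) = 127.8388; S(1,1) = 99.1601
  k=2: S(2,0) = 145.1528; S(2,1) = 112.5900; S(2,2) = 87.3322
  k=3: S(3,0) = 164.8118; S(3,1) = 127.8388; S(3,2) = 99.1601; S(3,3) = 76.9151
Terminal payoffs V(N, i) = max(K - S_T, 0):
  V(3,0) = 0.000000; V(3,1) = 0.000000; V(3,2) = 1.559887; V(3,3) = 23.804938
Backward induction: V(k, i) = exp(-r*dt) * [p * V(k+1, i) + (1-p) * V(k+1, i+1)]; then take max(V_cont, immediate exercise) for American.
  V(2,0) = exp(-r*dt) * [p*0.000000 + (1-p)*0.000000] = 0.000000; exercise = 0.000000; V(2,0) = max -> 0.000000
  V(2,1) = exp(-r*dt) * [p*0.000000 + (1-p)*1.559887] = 0.817831; exercise = 0.000000; V(2,1) = max -> 0.817831
  V(2,2) = exp(-r*dt) * [p*1.559887 + (1-p)*23.804938] = 13.220113; exercise = 13.387840; V(2,2) = max -> 13.387840
  V(1,0) = exp(-r*dt) * [p*0.000000 + (1-p)*0.817831] = 0.428779; exercise = 0.000000; V(1,0) = max -> 0.428779
  V(1,1) = exp(-r*dt) * [p*0.817831 + (1-p)*13.387840] = 7.406779; exercise = 1.559887; V(1,1) = max -> 7.406779
  V(0,0) = exp(-r*dt) * [p*0.428779 + (1-p)*7.406779] = 4.086550; exercise = 0.000000; V(0,0) = max -> 4.086550


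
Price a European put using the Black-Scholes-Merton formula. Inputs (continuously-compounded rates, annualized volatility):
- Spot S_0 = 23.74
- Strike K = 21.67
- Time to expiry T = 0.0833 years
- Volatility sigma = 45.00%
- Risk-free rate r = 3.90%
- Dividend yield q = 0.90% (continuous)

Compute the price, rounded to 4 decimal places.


Answer: Price = 0.4044

Derivation:
d1 = (ln(S/K) + (r - q + 0.5*sigma^2) * T) / (sigma * sqrt(T)) = 0.78662926
d2 = d1 - sigma * sqrt(T) = 0.65675143
exp(-rT) = 0.99675657; exp(-qT) = 0.99925058
P = K * exp(-rT) * N(-d2) - S_0 * exp(-qT) * N(-d1)
N(-d1) = 0.21574946; N(-d2) = 0.25567038
P = 21.6700 * 0.99675657 * 0.25567038 - 23.7400 * 0.99925058 * 0.21574946 = 0.4044


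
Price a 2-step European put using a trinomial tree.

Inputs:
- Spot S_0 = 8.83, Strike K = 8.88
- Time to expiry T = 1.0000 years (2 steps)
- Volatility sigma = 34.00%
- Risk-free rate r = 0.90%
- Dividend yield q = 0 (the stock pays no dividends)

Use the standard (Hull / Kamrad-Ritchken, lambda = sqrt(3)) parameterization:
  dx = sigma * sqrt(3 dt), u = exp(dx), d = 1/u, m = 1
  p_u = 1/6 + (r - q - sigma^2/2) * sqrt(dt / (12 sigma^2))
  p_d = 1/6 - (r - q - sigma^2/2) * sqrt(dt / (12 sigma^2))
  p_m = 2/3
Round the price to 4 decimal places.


dt = T/N = 0.500000; dx = sigma*sqrt(3*dt) = 0.416413
u = exp(dx) = 1.516512; d = 1/u = 0.659408
p_u = 0.137369, p_m = 0.666667, p_d = 0.195964
Discount per step: exp(-r*dt) = 0.995510
Stock lattice S(k, j) with j the centered position index:
  k=0: S(0,+0) = 8.8300
  k=1: S(1,-1) = 5.8226; S(1,+0) = 8.8300; S(1,+1) = 13.3908
  k=2: S(2,-2) = 3.8394; S(2,-1) = 5.8226; S(2,+0) = 8.8300; S(2,+1) = 13.3908; S(2,+2) = 20.3073
Terminal payoffs V(N, j) = max(K - S_T, 0):
  V(2,-2) = 5.040552; V(2,-1) = 3.057430; V(2,+0) = 0.050000; V(2,+1) = 0.000000; V(2,+2) = 0.000000
Backward induction: V(k, j) = exp(-r*dt) * [p_u * V(k+1, j+1) + p_m * V(k+1, j) + p_d * V(k+1, j-1)]
  V(1,-1) = exp(-r*dt) * [p_u*0.050000 + p_m*3.057430 + p_d*5.040552] = 3.019307
  V(1,+0) = exp(-r*dt) * [p_u*0.000000 + p_m*0.050000 + p_d*3.057430] = 0.629641
  V(1,+1) = exp(-r*dt) * [p_u*0.000000 + p_m*0.000000 + p_d*0.050000] = 0.009754
  V(0,+0) = exp(-r*dt) * [p_u*0.009754 + p_m*0.629641 + p_d*3.019307] = 1.008230

Answer: Price = V(0,0) = 1.0082


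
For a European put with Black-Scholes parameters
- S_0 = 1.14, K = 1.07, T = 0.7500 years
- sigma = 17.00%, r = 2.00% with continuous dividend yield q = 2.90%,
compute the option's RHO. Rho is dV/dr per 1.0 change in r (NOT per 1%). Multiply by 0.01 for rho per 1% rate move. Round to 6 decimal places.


d1 = 0.4581927399; d2 = 0.3109684212
phi(d1) = 0.3591881882; exp(-qT) = 0.9784848257; exp(-rT) = 0.9851119396
N(-d2) = 0.3779123142
Rho = -K*T*exp(-rT)*N(-d2) = -1.0700 * 0.7500 * 0.9851119396 * 0.3779123142 = -0.298759

Answer: Rho = -0.298759


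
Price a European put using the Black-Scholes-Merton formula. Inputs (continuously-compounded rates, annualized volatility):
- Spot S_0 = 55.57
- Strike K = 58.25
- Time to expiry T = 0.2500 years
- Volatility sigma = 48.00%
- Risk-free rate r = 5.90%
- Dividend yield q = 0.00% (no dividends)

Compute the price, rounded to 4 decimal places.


Answer: Price = 6.3574

Derivation:
d1 = (ln(S/K) + (r - q + 0.5*sigma^2) * T) / (sigma * sqrt(T)) = -0.01479419
d2 = d1 - sigma * sqrt(T) = -0.25479419
exp(-rT) = 0.98535825; exp(-qT) = 1.00000000
P = K * exp(-rT) * N(-d2) - S_0 * exp(-qT) * N(-d1)
N(-d1) = 0.50590181; N(-d2) = 0.60055897
P = 58.2500 * 0.98535825 * 0.60055897 - 55.5700 * 1.00000000 * 0.50590181 = 6.3574


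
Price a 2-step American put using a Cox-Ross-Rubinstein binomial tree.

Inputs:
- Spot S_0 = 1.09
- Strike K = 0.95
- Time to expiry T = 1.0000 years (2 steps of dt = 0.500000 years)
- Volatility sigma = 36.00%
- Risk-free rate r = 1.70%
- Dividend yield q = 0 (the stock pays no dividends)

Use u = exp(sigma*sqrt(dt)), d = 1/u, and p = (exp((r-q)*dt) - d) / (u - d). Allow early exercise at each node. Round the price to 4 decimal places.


Answer: Price = V(0,0) = 0.0867

Derivation:
dt = T/N = 0.500000
u = exp(sigma*sqrt(dt)) = 1.289892; d = 1/u = 0.775259
p = (exp((r-q)*dt) - d) / (u - d) = 0.453289
Discount per step: exp(-r*dt) = 0.991536
Stock lattice S(k, i) with i counting down-moves:
  k=0: S(0,0) = 1.0900
  k=1: S(1,0) = 1.4060; S(1,1) = 0.8450
  k=2: S(2,0) = 1.8136; S(2,1) = 1.0900; S(2,2) = 0.6551
Terminal payoffs V(N, i) = max(K - S_T, 0):
  V(2,0) = 0.000000; V(2,1) = 0.000000; V(2,2) = 0.294882
Backward induction: V(k, i) = exp(-r*dt) * [p * V(k+1, i) + (1-p) * V(k+1, i+1)]; then take max(V_cont, immediate exercise) for American.
  V(1,0) = exp(-r*dt) * [p*0.000000 + (1-p)*0.000000] = 0.000000; exercise = 0.000000; V(1,0) = max -> 0.000000
  V(1,1) = exp(-r*dt) * [p*0.000000 + (1-p)*0.294882] = 0.159851; exercise = 0.104968; V(1,1) = max -> 0.159851
  V(0,0) = exp(-r*dt) * [p*0.000000 + (1-p)*0.159851] = 0.086652; exercise = 0.000000; V(0,0) = max -> 0.086652


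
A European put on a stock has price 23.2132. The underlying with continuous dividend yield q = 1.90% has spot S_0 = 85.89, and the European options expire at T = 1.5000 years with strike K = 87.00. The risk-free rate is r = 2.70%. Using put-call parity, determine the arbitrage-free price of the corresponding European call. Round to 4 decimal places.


Answer: Call price = 23.1430

Derivation:
Put-call parity: C - P = S_0 * exp(-qT) - K * exp(-rT).
S_0 * exp(-qT) = 85.8900 * 0.97190229 = 83.47668804
K * exp(-rT) = 87.0000 * 0.96030916 = 83.54689731
C = P + S*exp(-qT) - K*exp(-rT)
C = 23.2132 + 83.47668804 - 83.54689731 = 23.1430


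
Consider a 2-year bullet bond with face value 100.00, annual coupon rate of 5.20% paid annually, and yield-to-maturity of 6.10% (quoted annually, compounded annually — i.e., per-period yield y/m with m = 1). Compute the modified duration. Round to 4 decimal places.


Answer: Modified duration = 1.8380

Derivation:
Coupon per period c = face * coupon_rate / m = 5.200000
Periods per year m = 1; per-period yield y/m = 0.061000
Number of cashflows N = 2
Cashflows (t years, CF_t, discount factor 1/(1+y/m)^(m*t), PV):
  t = 1.0000: CF_t = 5.200000, DF = 0.942507, PV = 4.901037
  t = 2.0000: CF_t = 105.200000, DF = 0.888320, PV = 93.451219
Price P = sum_t PV_t = 98.352256
First compute Macaulay numerator sum_t t * PV_t:
  t * PV_t at t = 1.0000: 4.901037
  t * PV_t at t = 2.0000: 186.902439
Macaulay duration D = 191.803475 / 98.352256 = 1.950169
Modified duration = D / (1 + y/m) = 1.950169 / (1 + 0.061000) = 1.838048


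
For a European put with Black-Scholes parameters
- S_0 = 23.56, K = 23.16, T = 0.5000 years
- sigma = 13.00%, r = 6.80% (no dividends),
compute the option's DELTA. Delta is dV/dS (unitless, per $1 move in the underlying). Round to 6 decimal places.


d1 = 0.6021145446; d2 = 0.5101906630
phi(d1) = 0.3328013560; exp(-qT) = 1.0000000000; exp(-rT) = 0.9665715046
N(-d1) = 0.2735489468
Delta = -exp(-qT) * N(-d1) = -1.0000000000 * 0.2735489468 = -0.273549

Answer: Delta = -0.273549


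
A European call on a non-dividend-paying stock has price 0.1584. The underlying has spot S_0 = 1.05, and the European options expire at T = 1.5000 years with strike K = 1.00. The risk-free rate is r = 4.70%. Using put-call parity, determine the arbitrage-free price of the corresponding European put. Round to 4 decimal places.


Answer: Put price = 0.0403

Derivation:
Put-call parity: C - P = S_0 * exp(-qT) - K * exp(-rT).
S_0 * exp(-qT) = 1.0500 * 1.00000000 = 1.05000000
K * exp(-rT) = 1.0000 * 0.93192774 = 0.93192774
P = C - S*exp(-qT) + K*exp(-rT)
P = 0.1584 - 1.05000000 + 0.93192774 = 0.0403


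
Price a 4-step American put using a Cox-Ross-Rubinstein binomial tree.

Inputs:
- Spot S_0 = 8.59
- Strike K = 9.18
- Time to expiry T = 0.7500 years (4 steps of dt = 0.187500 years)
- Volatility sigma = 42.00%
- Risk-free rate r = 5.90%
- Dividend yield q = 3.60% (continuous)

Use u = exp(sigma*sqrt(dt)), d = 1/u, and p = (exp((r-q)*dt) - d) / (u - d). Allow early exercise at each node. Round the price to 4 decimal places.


dt = T/N = 0.187500
u = exp(sigma*sqrt(dt)) = 1.199453; d = 1/u = 0.833714
p = (exp((r-q)*dt) - d) / (u - d) = 0.466475
Discount per step: exp(-r*dt) = 0.988998
Stock lattice S(k, i) with i counting down-moves:
  k=0: S(0,0) = 8.5900
  k=1: S(1,0) = 10.3033; S(1,1) = 7.1616
  k=2: S(2,0) = 12.3583; S(2,1) = 8.5900; S(2,2) = 5.9707
  k=3: S(3,0) = 14.8232; S(3,1) = 10.3033; S(3,2) = 7.1616; S(3,3) = 4.9779
  k=4: S(4,0) = 17.7797; S(4,1) = 12.3583; S(4,2) = 8.5900; S(4,3) = 5.9707; S(4,4) = 4.1501
Terminal payoffs V(N, i) = max(K - S_T, 0):
  V(4,0) = 0.000000; V(4,1) = 0.000000; V(4,2) = 0.590000; V(4,3) = 3.209277; V(4,4) = 5.029879
Backward induction: V(k, i) = exp(-r*dt) * [p * V(k+1, i) + (1-p) * V(k+1, i+1)]; then take max(V_cont, immediate exercise) for American.
  V(3,0) = exp(-r*dt) * [p*0.000000 + (1-p)*0.000000] = 0.000000; exercise = 0.000000; V(3,0) = max -> 0.000000
  V(3,1) = exp(-r*dt) * [p*0.000000 + (1-p)*0.590000] = 0.311317; exercise = 0.000000; V(3,1) = max -> 0.311317
  V(3,2) = exp(-r*dt) * [p*0.590000 + (1-p)*3.209277] = 1.965584; exercise = 2.018400; V(3,2) = max -> 2.018400
  V(3,3) = exp(-r*dt) * [p*3.209277 + (1-p)*5.029879] = 4.134620; exercise = 4.202127; V(3,3) = max -> 4.202127
  V(2,0) = exp(-r*dt) * [p*0.000000 + (1-p)*0.311317] = 0.164268; exercise = 0.000000; V(2,0) = max -> 0.164268
  V(2,1) = exp(-r*dt) * [p*0.311317 + (1-p)*2.018400] = 1.208643; exercise = 0.590000; V(2,1) = max -> 1.208643
  V(2,2) = exp(-r*dt) * [p*2.018400 + (1-p)*4.202127] = 3.148449; exercise = 3.209277; V(2,2) = max -> 3.209277
  V(1,0) = exp(-r*dt) * [p*0.164268 + (1-p)*1.208643] = 0.713531; exercise = 0.000000; V(1,0) = max -> 0.713531
  V(1,1) = exp(-r*dt) * [p*1.208643 + (1-p)*3.209277] = 2.250991; exercise = 2.018400; V(1,1) = max -> 2.250991
  V(0,0) = exp(-r*dt) * [p*0.713531 + (1-p)*2.250991] = 1.516930; exercise = 0.590000; V(0,0) = max -> 1.516930

Answer: Price = V(0,0) = 1.5169


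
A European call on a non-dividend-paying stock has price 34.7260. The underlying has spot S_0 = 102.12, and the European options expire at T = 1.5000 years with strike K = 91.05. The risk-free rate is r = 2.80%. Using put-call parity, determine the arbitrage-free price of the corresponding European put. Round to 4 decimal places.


Put-call parity: C - P = S_0 * exp(-qT) - K * exp(-rT).
S_0 * exp(-qT) = 102.1200 * 1.00000000 = 102.12000000
K * exp(-rT) = 91.0500 * 0.95886978 = 87.30509352
P = C - S*exp(-qT) + K*exp(-rT)
P = 34.7260 - 102.12000000 + 87.30509352 = 19.9111

Answer: Put price = 19.9111


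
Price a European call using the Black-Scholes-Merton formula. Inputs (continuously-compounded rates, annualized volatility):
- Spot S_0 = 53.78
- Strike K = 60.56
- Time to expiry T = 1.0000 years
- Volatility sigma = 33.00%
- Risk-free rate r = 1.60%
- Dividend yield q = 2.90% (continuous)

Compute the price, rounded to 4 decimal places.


d1 = (ln(S/K) + (r - q + 0.5*sigma^2) * T) / (sigma * sqrt(T)) = -0.23419078
d2 = d1 - sigma * sqrt(T) = -0.56419078
exp(-rT) = 0.98412732; exp(-qT) = 0.97141646
C = S_0 * exp(-qT) * N(d1) - K * exp(-rT) * N(d2)
N(d1) = 0.40741844; N(d2) = 0.28631215
C = 53.7800 * 0.97141646 * 0.40741844 - 60.5600 * 0.98412732 * 0.28631215 = 4.2208

Answer: Price = 4.2208


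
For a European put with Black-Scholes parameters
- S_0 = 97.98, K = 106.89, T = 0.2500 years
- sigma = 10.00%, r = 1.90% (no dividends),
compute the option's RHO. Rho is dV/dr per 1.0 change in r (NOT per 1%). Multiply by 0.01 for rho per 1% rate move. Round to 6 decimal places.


d1 = -1.6207378415; d2 = -1.6707378415
phi(d1) = 0.1072777398; exp(-qT) = 1.0000000000; exp(-rT) = 0.9952612634
N(-d2) = 0.9526132646
Rho = -K*T*exp(-rT)*N(-d2) = -106.8900 * 0.2500 * 0.9952612634 * 0.9526132646 = -25.335578

Answer: Rho = -25.335578


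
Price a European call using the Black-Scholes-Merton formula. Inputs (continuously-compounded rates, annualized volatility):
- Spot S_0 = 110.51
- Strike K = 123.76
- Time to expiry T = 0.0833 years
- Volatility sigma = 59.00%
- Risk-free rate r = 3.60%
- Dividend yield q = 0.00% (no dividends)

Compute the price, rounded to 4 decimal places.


d1 = (ln(S/K) + (r - q + 0.5*sigma^2) * T) / (sigma * sqrt(T)) = -0.56224237
d2 = d1 - sigma * sqrt(T) = -0.73252663
exp(-rT) = 0.99700569; exp(-qT) = 1.00000000
C = S_0 * exp(-qT) * N(d1) - K * exp(-rT) * N(d2)
N(d1) = 0.28697545; N(d2) = 0.23192360
C = 110.5100 * 1.00000000 * 0.28697545 - 123.7600 * 0.99700569 * 0.23192360 = 3.0967

Answer: Price = 3.0967


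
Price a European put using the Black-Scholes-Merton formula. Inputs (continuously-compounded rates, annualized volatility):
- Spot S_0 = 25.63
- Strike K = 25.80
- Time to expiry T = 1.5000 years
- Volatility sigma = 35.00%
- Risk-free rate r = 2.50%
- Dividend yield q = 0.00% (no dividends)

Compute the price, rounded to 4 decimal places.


d1 = (ln(S/K) + (r - q + 0.5*sigma^2) * T) / (sigma * sqrt(T)) = 0.28638979
d2 = d1 - sigma * sqrt(T) = -0.14227092
exp(-rT) = 0.96319442; exp(-qT) = 1.00000000
P = K * exp(-rT) * N(-d2) - S_0 * exp(-qT) * N(-d1)
N(-d1) = 0.38728980; N(-d2) = 0.55656699
P = 25.8000 * 0.96319442 * 0.55656699 - 25.6300 * 1.00000000 * 0.38728980 = 3.9047

Answer: Price = 3.9047


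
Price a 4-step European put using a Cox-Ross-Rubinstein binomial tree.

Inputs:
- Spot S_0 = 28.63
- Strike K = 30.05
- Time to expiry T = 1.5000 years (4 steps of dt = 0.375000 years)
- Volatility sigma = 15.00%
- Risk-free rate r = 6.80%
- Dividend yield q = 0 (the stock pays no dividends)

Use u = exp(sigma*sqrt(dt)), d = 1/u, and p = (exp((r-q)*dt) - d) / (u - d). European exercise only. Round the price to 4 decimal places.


dt = T/N = 0.375000
u = exp(sigma*sqrt(dt)) = 1.096207; d = 1/u = 0.912237
p = (exp((r-q)*dt) - d) / (u - d) = 0.617444
Discount per step: exp(-r*dt) = 0.974822
Stock lattice S(k, i) with i counting down-moves:
  k=0: S(0,0) = 28.6300
  k=1: S(1,0) = 31.3844; S(1,1) = 26.1173
  k=2: S(2,0) = 34.4038; S(2,1) = 28.6300; S(2,2) = 23.8252
  k=3: S(3,0) = 37.7137; S(3,1) = 31.3844; S(3,2) = 26.1173; S(3,3) = 21.7342
  k=4: S(4,0) = 41.3420; S(4,1) = 34.4038; S(4,2) = 28.6300; S(4,3) = 23.8252; S(4,4) = 19.8267
Terminal payoffs V(N, i) = max(K - S_T, 0):
  V(4,0) = 0.000000; V(4,1) = 0.000000; V(4,2) = 1.420000; V(4,3) = 6.224811; V(4,4) = 10.223258
Backward induction: V(k, i) = exp(-r*dt) * [p * V(k+1, i) + (1-p) * V(k+1, i+1)].
  V(3,0) = exp(-r*dt) * [p*0.000000 + (1-p)*0.000000] = 0.000000
  V(3,1) = exp(-r*dt) * [p*0.000000 + (1-p)*1.420000] = 0.529552
  V(3,2) = exp(-r*dt) * [p*1.420000 + (1-p)*6.224811] = 3.176078
  V(3,3) = exp(-r*dt) * [p*6.224811 + (1-p)*10.223258] = 7.559202
  V(2,0) = exp(-r*dt) * [p*0.000000 + (1-p)*0.529552] = 0.197483
  V(2,1) = exp(-r*dt) * [p*0.529552 + (1-p)*3.176078] = 1.503173
  V(2,2) = exp(-r*dt) * [p*3.176078 + (1-p)*7.559202] = 4.730685
  V(1,0) = exp(-r*dt) * [p*0.197483 + (1-p)*1.503173] = 0.679434
  V(1,1) = exp(-r*dt) * [p*1.503173 + (1-p)*4.730685] = 2.668944
  V(0,0) = exp(-r*dt) * [p*0.679434 + (1-p)*2.668944] = 1.404264

Answer: Price = V(0,0) = 1.4043


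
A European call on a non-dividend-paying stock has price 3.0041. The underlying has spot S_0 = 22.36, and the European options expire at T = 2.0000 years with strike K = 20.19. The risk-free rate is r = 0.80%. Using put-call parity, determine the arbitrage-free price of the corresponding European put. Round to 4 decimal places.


Answer: Put price = 0.5136

Derivation:
Put-call parity: C - P = S_0 * exp(-qT) - K * exp(-rT).
S_0 * exp(-qT) = 22.3600 * 1.00000000 = 22.36000000
K * exp(-rT) = 20.1900 * 0.98412732 = 19.86953059
P = C - S*exp(-qT) + K*exp(-rT)
P = 3.0041 - 22.36000000 + 19.86953059 = 0.5136


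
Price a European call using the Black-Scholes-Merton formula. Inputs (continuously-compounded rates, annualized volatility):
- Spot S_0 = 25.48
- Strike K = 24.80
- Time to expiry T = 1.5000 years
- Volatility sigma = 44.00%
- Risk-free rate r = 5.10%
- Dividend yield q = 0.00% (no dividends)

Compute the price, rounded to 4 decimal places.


d1 = (ln(S/K) + (r - q + 0.5*sigma^2) * T) / (sigma * sqrt(T)) = 0.46159925
d2 = d1 - sigma * sqrt(T) = -0.07728849
exp(-rT) = 0.92635291; exp(-qT) = 1.00000000
C = S_0 * exp(-qT) * N(d1) - K * exp(-rT) * N(d2)
N(d1) = 0.67781563; N(d2) = 0.46919702
C = 25.4800 * 1.00000000 * 0.67781563 - 24.8000 * 0.92635291 * 0.46919702 = 6.4916

Answer: Price = 6.4916


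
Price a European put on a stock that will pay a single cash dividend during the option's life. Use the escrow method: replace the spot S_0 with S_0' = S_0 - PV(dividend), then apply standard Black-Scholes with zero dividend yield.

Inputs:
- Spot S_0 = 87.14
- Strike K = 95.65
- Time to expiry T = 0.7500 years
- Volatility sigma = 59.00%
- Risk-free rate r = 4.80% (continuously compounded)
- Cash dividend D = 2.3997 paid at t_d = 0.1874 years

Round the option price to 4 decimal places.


PV(D) = D * exp(-r * t_d) = 2.3997 * 0.99104514 = 2.37821101
S_0' = S_0 - PV(D) = 87.1400 - 2.37821101 = 84.76178899
d1 = (ln(S_0'/K) + (r + sigma^2/2)*T) / (sigma*sqrt(T)) = 0.08941422
d2 = d1 - sigma*sqrt(T) = -0.42154076
exp(-rT) = 0.96464029
N(-d1) = 0.46437636; N(-d2) = 0.66331987
P = K * exp(-rT) * N(-d2) - S_0' * N(-d1) = 95.6500 * 0.96464029 * 0.66331987 - 84.76178899 * 0.46437636 = 21.8417

Answer: Price = 21.8417


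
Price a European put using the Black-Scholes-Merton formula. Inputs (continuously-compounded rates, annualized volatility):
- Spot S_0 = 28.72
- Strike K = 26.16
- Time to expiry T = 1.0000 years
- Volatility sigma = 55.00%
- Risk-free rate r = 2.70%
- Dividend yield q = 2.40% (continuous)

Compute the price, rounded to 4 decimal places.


Answer: Price = 4.5951

Derivation:
d1 = (ln(S/K) + (r - q + 0.5*sigma^2) * T) / (sigma * sqrt(T)) = 0.45020403
d2 = d1 - sigma * sqrt(T) = -0.09979597
exp(-rT) = 0.97336124; exp(-qT) = 0.97628571
P = K * exp(-rT) * N(-d2) - S_0 * exp(-qT) * N(-d1)
N(-d1) = 0.32628166; N(-d2) = 0.53974685
P = 26.1600 * 0.97336124 * 0.53974685 - 28.7200 * 0.97628571 * 0.32628166 = 4.5951


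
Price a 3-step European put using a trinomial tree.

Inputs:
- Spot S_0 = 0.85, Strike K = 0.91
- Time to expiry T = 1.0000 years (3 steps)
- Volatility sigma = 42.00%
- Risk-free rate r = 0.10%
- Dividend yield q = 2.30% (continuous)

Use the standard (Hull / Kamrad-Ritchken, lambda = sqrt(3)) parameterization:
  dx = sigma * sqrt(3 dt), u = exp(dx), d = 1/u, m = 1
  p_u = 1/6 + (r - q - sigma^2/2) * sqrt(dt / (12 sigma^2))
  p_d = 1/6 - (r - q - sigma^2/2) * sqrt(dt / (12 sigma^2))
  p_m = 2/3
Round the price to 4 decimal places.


Answer: Price = V(0,0) = 0.1825

Derivation:
dt = T/N = 0.333333; dx = sigma*sqrt(3*dt) = 0.420000
u = exp(dx) = 1.521962; d = 1/u = 0.657047
p_u = 0.122937, p_m = 0.666667, p_d = 0.210397
Discount per step: exp(-r*dt) = 0.999667
Stock lattice S(k, j) with j the centered position index:
  k=0: S(0,+0) = 0.8500
  k=1: S(1,-1) = 0.5585; S(1,+0) = 0.8500; S(1,+1) = 1.2937
  k=2: S(2,-2) = 0.3670; S(2,-1) = 0.5585; S(2,+0) = 0.8500; S(2,+1) = 1.2937; S(2,+2) = 1.9689
  k=3: S(3,-3) = 0.2411; S(3,-2) = 0.3670; S(3,-1) = 0.5585; S(3,+0) = 0.8500; S(3,+1) = 1.2937; S(3,+2) = 1.9689; S(3,+3) = 2.9966
Terminal payoffs V(N, j) = max(K - S_T, 0):
  V(3,-3) = 0.668894; V(3,-2) = 0.543046; V(3,-1) = 0.351510; V(3,+0) = 0.060000; V(3,+1) = 0.000000; V(3,+2) = 0.000000; V(3,+3) = 0.000000
Backward induction: V(k, j) = exp(-r*dt) * [p_u * V(k+1, j+1) + p_m * V(k+1, j) + p_d * V(k+1, j-1)]
  V(2,-2) = exp(-r*dt) * [p_u*0.351510 + p_m*0.543046 + p_d*0.668894] = 0.545795
  V(2,-1) = exp(-r*dt) * [p_u*0.060000 + p_m*0.351510 + p_d*0.543046] = 0.355853
  V(2,+0) = exp(-r*dt) * [p_u*0.000000 + p_m*0.060000 + p_d*0.351510] = 0.113919
  V(2,+1) = exp(-r*dt) * [p_u*0.000000 + p_m*0.000000 + p_d*0.060000] = 0.012620
  V(2,+2) = exp(-r*dt) * [p_u*0.000000 + p_m*0.000000 + p_d*0.000000] = 0.000000
  V(1,-1) = exp(-r*dt) * [p_u*0.113919 + p_m*0.355853 + p_d*0.545795] = 0.365952
  V(1,+0) = exp(-r*dt) * [p_u*0.012620 + p_m*0.113919 + p_d*0.355853] = 0.152317
  V(1,+1) = exp(-r*dt) * [p_u*0.000000 + p_m*0.012620 + p_d*0.113919] = 0.032370
  V(0,+0) = exp(-r*dt) * [p_u*0.032370 + p_m*0.152317 + p_d*0.365952] = 0.182458


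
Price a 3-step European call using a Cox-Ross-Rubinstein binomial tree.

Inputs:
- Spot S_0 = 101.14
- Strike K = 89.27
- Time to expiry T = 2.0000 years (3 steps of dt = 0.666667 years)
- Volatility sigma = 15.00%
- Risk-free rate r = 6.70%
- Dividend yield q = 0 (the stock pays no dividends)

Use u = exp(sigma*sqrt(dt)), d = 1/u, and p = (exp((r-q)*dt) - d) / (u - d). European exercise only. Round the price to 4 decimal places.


Answer: Price = V(0,0) = 23.7533

Derivation:
dt = T/N = 0.666667
u = exp(sigma*sqrt(dt)) = 1.130290; d = 1/u = 0.884728
p = (exp((r-q)*dt) - d) / (u - d) = 0.655439
Discount per step: exp(-r*dt) = 0.956316
Stock lattice S(k, i) with i counting down-moves:
  k=0: S(0,0) = 101.1400
  k=1: S(1,0) = 114.3176; S(1,1) = 89.4814
  k=2: S(2,0) = 129.2120; S(2,1) = 101.1400; S(2,2) = 79.1668
  k=3: S(3,0) = 146.0471; S(3,1) = 114.3176; S(3,2) = 89.4814; S(3,3) = 70.0411
Terminal payoffs V(N, i) = max(S_T - K, 0):
  V(3,0) = 56.777098; V(3,1) = 25.047559; V(3,2) = 0.211438; V(3,3) = 0.000000
Backward induction: V(k, i) = exp(-r*dt) * [p * V(k+1, i) + (1-p) * V(k+1, i+1)].
  V(2,0) = exp(-r*dt) * [p*56.777098 + (1-p)*25.047559] = 43.841679
  V(2,1) = exp(-r*dt) * [p*25.047559 + (1-p)*0.211438] = 15.769653
  V(2,2) = exp(-r*dt) * [p*0.211438 + (1-p)*0.000000] = 0.132531
  V(1,0) = exp(-r*dt) * [p*43.841679 + (1-p)*15.769653] = 32.676513
  V(1,1) = exp(-r*dt) * [p*15.769653 + (1-p)*0.132531] = 9.928197
  V(0,0) = exp(-r*dt) * [p*32.676513 + (1-p)*9.928197] = 23.753296


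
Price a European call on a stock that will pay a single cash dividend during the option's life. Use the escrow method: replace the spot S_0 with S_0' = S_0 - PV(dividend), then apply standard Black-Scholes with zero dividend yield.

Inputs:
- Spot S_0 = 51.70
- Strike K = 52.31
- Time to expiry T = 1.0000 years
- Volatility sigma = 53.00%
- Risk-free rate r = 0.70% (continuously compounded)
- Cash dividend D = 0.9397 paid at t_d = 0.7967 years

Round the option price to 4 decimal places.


Answer: Price = 10.1528

Derivation:
PV(D) = D * exp(-r * t_d) = 0.9397 * 0.99443862 = 0.93447397
S_0' = S_0 - PV(D) = 51.7000 - 0.93447397 = 50.76552603
d1 = (ln(S_0'/K) + (r + sigma^2/2)*T) / (sigma*sqrt(T)) = 0.22166027
d2 = d1 - sigma*sqrt(T) = -0.30833973
exp(-rT) = 0.99302444
N(d1) = 0.58771082; N(d2) = 0.37891192
C = S_0' * N(d1) - K * exp(-rT) * N(d2) = 50.76552603 * 0.58771082 - 52.3100 * 0.99302444 * 0.37891192 = 10.1528


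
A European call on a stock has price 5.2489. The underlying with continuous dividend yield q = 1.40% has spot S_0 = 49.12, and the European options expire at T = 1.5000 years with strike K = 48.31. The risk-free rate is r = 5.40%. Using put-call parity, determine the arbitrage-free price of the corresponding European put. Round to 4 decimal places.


Put-call parity: C - P = S_0 * exp(-qT) - K * exp(-rT).
S_0 * exp(-qT) = 49.1200 * 0.97921896 = 48.09923554
K * exp(-rT) = 48.3100 * 0.92219369 = 44.55117723
P = C - S*exp(-qT) + K*exp(-rT)
P = 5.2489 - 48.09923554 + 44.55117723 = 1.7008

Answer: Put price = 1.7008


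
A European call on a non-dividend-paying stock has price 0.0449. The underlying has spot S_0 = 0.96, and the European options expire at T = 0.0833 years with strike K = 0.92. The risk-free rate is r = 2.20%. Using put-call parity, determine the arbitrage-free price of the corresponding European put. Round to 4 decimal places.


Put-call parity: C - P = S_0 * exp(-qT) - K * exp(-rT).
S_0 * exp(-qT) = 0.9600 * 1.00000000 = 0.96000000
K * exp(-rT) = 0.9200 * 0.99816908 = 0.91831555
P = C - S*exp(-qT) + K*exp(-rT)
P = 0.0449 - 0.96000000 + 0.91831555 = 0.0032

Answer: Put price = 0.0032


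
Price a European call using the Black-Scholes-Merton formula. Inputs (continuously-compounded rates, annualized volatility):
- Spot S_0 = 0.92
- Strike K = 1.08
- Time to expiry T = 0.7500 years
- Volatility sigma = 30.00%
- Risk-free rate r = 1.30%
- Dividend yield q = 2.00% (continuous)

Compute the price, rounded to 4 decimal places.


Answer: Price = 0.0404

Derivation:
d1 = (ln(S/K) + (r - q + 0.5*sigma^2) * T) / (sigma * sqrt(T)) = -0.50746260
d2 = d1 - sigma * sqrt(T) = -0.76727022
exp(-rT) = 0.99029738; exp(-qT) = 0.98511194
C = S_0 * exp(-qT) * N(d1) - K * exp(-rT) * N(d2)
N(d1) = 0.30591514; N(d2) = 0.22146044
C = 0.9200 * 0.98511194 * 0.30591514 - 1.0800 * 0.99029738 * 0.22146044 = 0.0404


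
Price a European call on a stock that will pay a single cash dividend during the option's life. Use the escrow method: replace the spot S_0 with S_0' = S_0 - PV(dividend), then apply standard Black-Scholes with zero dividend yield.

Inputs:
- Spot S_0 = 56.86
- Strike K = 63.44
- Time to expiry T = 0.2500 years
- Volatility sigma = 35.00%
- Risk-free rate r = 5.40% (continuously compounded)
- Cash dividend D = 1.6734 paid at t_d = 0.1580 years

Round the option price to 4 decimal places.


Answer: Price = 1.4228

Derivation:
PV(D) = D * exp(-r * t_d) = 1.6734 * 0.99150429 = 1.65918329
S_0' = S_0 - PV(D) = 56.8600 - 1.65918329 = 55.20081671
d1 = (ln(S_0'/K) + (r + sigma^2/2)*T) / (sigma*sqrt(T)) = -0.63031045
d2 = d1 - sigma*sqrt(T) = -0.80531045
exp(-rT) = 0.98659072
N(d1) = 0.26424574; N(d2) = 0.21032028
C = S_0' * N(d1) - K * exp(-rT) * N(d2) = 55.20081671 * 0.26424574 - 63.4400 * 0.98659072 * 0.21032028 = 1.4228


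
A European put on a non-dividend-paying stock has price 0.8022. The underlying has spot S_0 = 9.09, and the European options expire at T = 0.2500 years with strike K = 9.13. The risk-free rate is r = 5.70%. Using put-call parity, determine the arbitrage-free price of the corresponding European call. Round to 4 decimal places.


Answer: Call price = 0.8914

Derivation:
Put-call parity: C - P = S_0 * exp(-qT) - K * exp(-rT).
S_0 * exp(-qT) = 9.0900 * 1.00000000 = 9.09000000
K * exp(-rT) = 9.1300 * 0.98585105 = 9.00082009
C = P + S*exp(-qT) - K*exp(-rT)
C = 0.8022 + 9.09000000 - 9.00082009 = 0.8914


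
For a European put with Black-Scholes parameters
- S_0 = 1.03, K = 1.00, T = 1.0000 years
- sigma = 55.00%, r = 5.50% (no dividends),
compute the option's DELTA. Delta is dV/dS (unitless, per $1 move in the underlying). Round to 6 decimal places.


d1 = 0.4287432768; d2 = -0.1212567232
phi(d1) = 0.3639099137; exp(-qT) = 1.0000000000; exp(-rT) = 0.9464851480
N(-d1) = 0.3340550313
Delta = -exp(-qT) * N(-d1) = -1.0000000000 * 0.3340550313 = -0.334055

Answer: Delta = -0.334055


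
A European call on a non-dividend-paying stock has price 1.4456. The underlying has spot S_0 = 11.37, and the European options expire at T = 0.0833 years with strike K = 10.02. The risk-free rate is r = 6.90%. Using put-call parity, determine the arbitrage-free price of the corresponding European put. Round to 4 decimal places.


Answer: Put price = 0.0382

Derivation:
Put-call parity: C - P = S_0 * exp(-qT) - K * exp(-rT).
S_0 * exp(-qT) = 11.3700 * 1.00000000 = 11.37000000
K * exp(-rT) = 10.0200 * 0.99426879 = 9.96257324
P = C - S*exp(-qT) + K*exp(-rT)
P = 1.4456 - 11.37000000 + 9.96257324 = 0.0382


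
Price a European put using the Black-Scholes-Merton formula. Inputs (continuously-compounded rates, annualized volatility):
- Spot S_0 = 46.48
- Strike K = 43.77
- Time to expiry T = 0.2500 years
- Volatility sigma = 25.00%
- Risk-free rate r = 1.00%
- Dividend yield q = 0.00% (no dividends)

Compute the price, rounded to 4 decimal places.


d1 = (ln(S/K) + (r - q + 0.5*sigma^2) * T) / (sigma * sqrt(T)) = 0.56308769
d2 = d1 - sigma * sqrt(T) = 0.43808769
exp(-rT) = 0.99750312; exp(-qT) = 1.00000000
P = K * exp(-rT) * N(-d2) - S_0 * exp(-qT) * N(-d1)
N(-d1) = 0.28668759; N(-d2) = 0.33066136
P = 43.7700 * 0.99750312 * 0.33066136 - 46.4800 * 1.00000000 * 0.28668759 = 1.1117

Answer: Price = 1.1117


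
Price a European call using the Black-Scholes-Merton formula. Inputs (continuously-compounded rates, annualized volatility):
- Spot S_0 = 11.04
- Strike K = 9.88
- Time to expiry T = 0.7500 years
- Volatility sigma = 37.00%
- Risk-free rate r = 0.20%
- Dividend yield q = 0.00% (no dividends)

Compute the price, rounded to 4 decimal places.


Answer: Price = 1.9983

Derivation:
d1 = (ln(S/K) + (r - q + 0.5*sigma^2) * T) / (sigma * sqrt(T)) = 0.51134518
d2 = d1 - sigma * sqrt(T) = 0.19091578
exp(-rT) = 0.99850112; exp(-qT) = 1.00000000
C = S_0 * exp(-qT) * N(d1) - K * exp(-rT) * N(d2)
N(d1) = 0.69544531; N(d2) = 0.57570421
C = 11.0400 * 1.00000000 * 0.69544531 - 9.8800 * 0.99850112 * 0.57570421 = 1.9983


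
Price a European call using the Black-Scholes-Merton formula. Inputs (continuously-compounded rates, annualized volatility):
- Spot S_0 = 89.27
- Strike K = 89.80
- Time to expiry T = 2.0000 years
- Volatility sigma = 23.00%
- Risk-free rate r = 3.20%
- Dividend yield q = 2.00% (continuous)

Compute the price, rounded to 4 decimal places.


d1 = (ln(S/K) + (r - q + 0.5*sigma^2) * T) / (sigma * sqrt(T)) = 0.21822087
d2 = d1 - sigma * sqrt(T) = -0.10704825
exp(-rT) = 0.93800500; exp(-qT) = 0.96078944
C = S_0 * exp(-qT) * N(d1) - K * exp(-rT) * N(d2)
N(d1) = 0.58637149; N(d2) = 0.45737535
C = 89.2700 * 0.96078944 * 0.58637149 - 89.8000 * 0.93800500 * 0.45737535 = 11.7669

Answer: Price = 11.7669


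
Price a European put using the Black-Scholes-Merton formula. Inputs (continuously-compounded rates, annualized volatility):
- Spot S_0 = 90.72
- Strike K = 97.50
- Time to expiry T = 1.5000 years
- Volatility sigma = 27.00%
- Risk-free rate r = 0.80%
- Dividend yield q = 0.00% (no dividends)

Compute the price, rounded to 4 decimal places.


Answer: Price = 15.2913

Derivation:
d1 = (ln(S/K) + (r - q + 0.5*sigma^2) * T) / (sigma * sqrt(T)) = -0.01632853
d2 = d1 - sigma * sqrt(T) = -0.34700965
exp(-rT) = 0.98807171; exp(-qT) = 1.00000000
P = K * exp(-rT) * N(-d2) - S_0 * exp(-qT) * N(-d1)
N(-d1) = 0.50651385; N(-d2) = 0.63570797
P = 97.5000 * 0.98807171 * 0.63570797 - 90.7200 * 1.00000000 * 0.50651385 = 15.2913


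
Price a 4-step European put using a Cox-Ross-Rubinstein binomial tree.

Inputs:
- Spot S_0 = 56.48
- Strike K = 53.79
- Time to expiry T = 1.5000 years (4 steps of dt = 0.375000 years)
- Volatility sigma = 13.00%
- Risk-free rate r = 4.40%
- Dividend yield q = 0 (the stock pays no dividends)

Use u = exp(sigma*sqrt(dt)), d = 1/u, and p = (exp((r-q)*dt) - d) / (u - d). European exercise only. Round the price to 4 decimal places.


dt = T/N = 0.375000
u = exp(sigma*sqrt(dt)) = 1.082863; d = 1/u = 0.923478
p = (exp((r-q)*dt) - d) / (u - d) = 0.584490
Discount per step: exp(-r*dt) = 0.983635
Stock lattice S(k, i) with i counting down-moves:
  k=0: S(0,0) = 56.4800
  k=1: S(1,0) = 61.1601; S(1,1) = 52.1580
  k=2: S(2,0) = 66.2280; S(2,1) = 56.4800; S(2,2) = 48.1668
  k=3: S(3,0) = 71.7159; S(3,1) = 61.1601; S(3,2) = 52.1580; S(3,3) = 44.4810
  k=4: S(4,0) = 77.6584; S(4,1) = 66.2280; S(4,2) = 56.4800; S(4,3) = 48.1668; S(4,4) = 41.0772
Terminal payoffs V(N, i) = max(K - S_T, 0):
  V(4,0) = 0.000000; V(4,1) = 0.000000; V(4,2) = 0.000000; V(4,3) = 5.623211; V(4,4) = 12.712812
Backward induction: V(k, i) = exp(-r*dt) * [p * V(k+1, i) + (1-p) * V(k+1, i+1)].
  V(3,0) = exp(-r*dt) * [p*0.000000 + (1-p)*0.000000] = 0.000000
  V(3,1) = exp(-r*dt) * [p*0.000000 + (1-p)*0.000000] = 0.000000
  V(3,2) = exp(-r*dt) * [p*0.000000 + (1-p)*5.623211] = 2.298264
  V(3,3) = exp(-r*dt) * [p*5.623211 + (1-p)*12.712812] = 8.428782
  V(2,0) = exp(-r*dt) * [p*0.000000 + (1-p)*0.000000] = 0.000000
  V(2,1) = exp(-r*dt) * [p*0.000000 + (1-p)*2.298264] = 0.939324
  V(2,2) = exp(-r*dt) * [p*2.298264 + (1-p)*8.428782] = 4.766260
  V(1,0) = exp(-r*dt) * [p*0.000000 + (1-p)*0.939324] = 0.383911
  V(1,1) = exp(-r*dt) * [p*0.939324 + (1-p)*4.766260] = 2.488060
  V(0,0) = exp(-r*dt) * [p*0.383911 + (1-p)*2.488060] = 1.237616

Answer: Price = V(0,0) = 1.2376


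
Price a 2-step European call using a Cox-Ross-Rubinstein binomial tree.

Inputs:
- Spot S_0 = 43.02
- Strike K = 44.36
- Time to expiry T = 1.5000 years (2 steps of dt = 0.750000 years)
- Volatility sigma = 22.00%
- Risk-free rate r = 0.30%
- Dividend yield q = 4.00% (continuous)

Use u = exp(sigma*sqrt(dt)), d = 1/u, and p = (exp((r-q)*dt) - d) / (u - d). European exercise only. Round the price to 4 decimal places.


dt = T/N = 0.750000
u = exp(sigma*sqrt(dt)) = 1.209885; d = 1/u = 0.826525
p = (exp((r-q)*dt) - d) / (u - d) = 0.381121
Discount per step: exp(-r*dt) = 0.997753
Stock lattice S(k, i) with i counting down-moves:
  k=0: S(0,0) = 43.0200
  k=1: S(1,0) = 52.0493; S(1,1) = 35.5571
  k=2: S(2,0) = 62.9736; S(2,1) = 43.0200; S(2,2) = 29.3888
Terminal payoffs V(N, i) = max(S_T - K, 0):
  V(2,0) = 18.613645; V(2,1) = 0.000000; V(2,2) = 0.000000
Backward induction: V(k, i) = exp(-r*dt) * [p * V(k+1, i) + (1-p) * V(k+1, i+1)].
  V(1,0) = exp(-r*dt) * [p*18.613645 + (1-p)*0.000000] = 7.078110
  V(1,1) = exp(-r*dt) * [p*0.000000 + (1-p)*0.000000] = 0.000000
  V(0,0) = exp(-r*dt) * [p*7.078110 + (1-p)*0.000000] = 2.691555

Answer: Price = V(0,0) = 2.6916


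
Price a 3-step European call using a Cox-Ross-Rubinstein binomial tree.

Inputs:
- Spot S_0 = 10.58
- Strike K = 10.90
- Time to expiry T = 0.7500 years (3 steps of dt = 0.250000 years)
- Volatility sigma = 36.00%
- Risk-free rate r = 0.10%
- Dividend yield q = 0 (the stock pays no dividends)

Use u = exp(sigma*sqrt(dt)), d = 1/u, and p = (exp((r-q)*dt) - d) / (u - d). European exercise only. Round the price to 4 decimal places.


Answer: Price = V(0,0) = 1.2853

Derivation:
dt = T/N = 0.250000
u = exp(sigma*sqrt(dt)) = 1.197217; d = 1/u = 0.835270
p = (exp((r-q)*dt) - d) / (u - d) = 0.455812
Discount per step: exp(-r*dt) = 0.999750
Stock lattice S(k, i) with i counting down-moves:
  k=0: S(0,0) = 10.5800
  k=1: S(1,0) = 12.6666; S(1,1) = 8.8372
  k=2: S(2,0) = 15.1646; S(2,1) = 10.5800; S(2,2) = 7.3814
  k=3: S(3,0) = 18.1554; S(3,1) = 12.6666; S(3,2) = 8.8372; S(3,3) = 6.1655
Terminal payoffs V(N, i) = max(S_T - K, 0):
  V(3,0) = 7.255353; V(3,1) = 1.766560; V(3,2) = 0.000000; V(3,3) = 0.000000
Backward induction: V(k, i) = exp(-r*dt) * [p * V(k+1, i) + (1-p) * V(k+1, i+1)].
  V(2,0) = exp(-r*dt) * [p*7.255353 + (1-p)*1.766560] = 4.267350
  V(2,1) = exp(-r*dt) * [p*1.766560 + (1-p)*0.000000] = 0.805018
  V(2,2) = exp(-r*dt) * [p*0.000000 + (1-p)*0.000000] = 0.000000
  V(1,0) = exp(-r*dt) * [p*4.267350 + (1-p)*0.805018] = 2.382594
  V(1,1) = exp(-r*dt) * [p*0.805018 + (1-p)*0.000000] = 0.366845
  V(0,0) = exp(-r*dt) * [p*2.382594 + (1-p)*0.366845] = 1.285326


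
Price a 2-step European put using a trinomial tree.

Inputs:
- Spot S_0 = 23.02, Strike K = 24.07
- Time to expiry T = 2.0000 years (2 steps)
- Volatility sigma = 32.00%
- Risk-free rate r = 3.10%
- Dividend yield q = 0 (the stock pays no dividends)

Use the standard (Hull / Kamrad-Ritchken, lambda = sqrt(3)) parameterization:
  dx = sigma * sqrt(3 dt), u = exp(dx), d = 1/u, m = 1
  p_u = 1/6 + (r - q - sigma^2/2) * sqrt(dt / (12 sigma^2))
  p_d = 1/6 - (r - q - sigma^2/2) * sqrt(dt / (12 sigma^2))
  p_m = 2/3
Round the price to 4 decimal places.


dt = T/N = 1.000000; dx = sigma*sqrt(3*dt) = 0.554256
u = exp(dx) = 1.740646; d = 1/u = 0.574499
p_u = 0.148444, p_m = 0.666667, p_d = 0.184889
Discount per step: exp(-r*dt) = 0.969476
Stock lattice S(k, j) with j the centered position index:
  k=0: S(0,+0) = 23.0200
  k=1: S(1,-1) = 13.2250; S(1,+0) = 23.0200; S(1,+1) = 40.0697
  k=2: S(2,-2) = 7.5977; S(2,-1) = 13.2250; S(2,+0) = 23.0200; S(2,+1) = 40.0697; S(2,+2) = 69.7471
Terminal payoffs V(N, j) = max(K - S_T, 0):
  V(2,-2) = 16.472260; V(2,-1) = 10.845024; V(2,+0) = 1.050000; V(2,+1) = 0.000000; V(2,+2) = 0.000000
Backward induction: V(k, j) = exp(-r*dt) * [p_u * V(k+1, j+1) + p_m * V(k+1, j) + p_d * V(k+1, j-1)]
  V(1,-1) = exp(-r*dt) * [p_u*1.050000 + p_m*10.845024 + p_d*16.472260] = 10.113013
  V(1,+0) = exp(-r*dt) * [p_u*0.000000 + p_m*1.050000 + p_d*10.845024] = 2.622556
  V(1,+1) = exp(-r*dt) * [p_u*0.000000 + p_m*0.000000 + p_d*1.050000] = 0.188208
  V(0,+0) = exp(-r*dt) * [p_u*0.188208 + p_m*2.622556 + p_d*10.113013] = 3.534802

Answer: Price = V(0,0) = 3.5348


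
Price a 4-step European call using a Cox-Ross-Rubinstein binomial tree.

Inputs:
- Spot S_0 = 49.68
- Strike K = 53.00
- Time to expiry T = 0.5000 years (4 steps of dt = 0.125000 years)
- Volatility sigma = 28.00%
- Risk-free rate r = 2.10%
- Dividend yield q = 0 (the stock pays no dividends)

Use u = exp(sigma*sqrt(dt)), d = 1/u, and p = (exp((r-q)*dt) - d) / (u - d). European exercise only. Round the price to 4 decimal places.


dt = T/N = 0.125000
u = exp(sigma*sqrt(dt)) = 1.104061; d = 1/u = 0.905747
p = (exp((r-q)*dt) - d) / (u - d) = 0.488525
Discount per step: exp(-r*dt) = 0.997378
Stock lattice S(k, i) with i counting down-moves:
  k=0: S(0,0) = 49.6800
  k=1: S(1,0) = 54.8497; S(1,1) = 44.9975
  k=2: S(2,0) = 60.5574; S(2,1) = 49.6800; S(2,2) = 40.7564
  k=3: S(3,0) = 66.8591; S(3,1) = 54.8497; S(3,2) = 44.9975; S(3,3) = 36.9150
  k=4: S(4,0) = 73.8165; S(4,1) = 60.5574; S(4,2) = 49.6800; S(4,3) = 40.7564; S(4,4) = 33.4356
Terminal payoffs V(N, i) = max(S_T - K, 0):
  V(4,0) = 20.816496; V(4,1) = 7.557440; V(4,2) = 0.000000; V(4,3) = 0.000000; V(4,4) = 0.000000
Backward induction: V(k, i) = exp(-r*dt) * [p * V(k+1, i) + (1-p) * V(k+1, i+1)].
  V(3,0) = exp(-r*dt) * [p*20.816496 + (1-p)*7.557440] = 13.998034
  V(3,1) = exp(-r*dt) * [p*7.557440 + (1-p)*0.000000] = 3.682323
  V(3,2) = exp(-r*dt) * [p*0.000000 + (1-p)*0.000000] = 0.000000
  V(3,3) = exp(-r*dt) * [p*0.000000 + (1-p)*0.000000] = 0.000000
  V(2,0) = exp(-r*dt) * [p*13.998034 + (1-p)*3.682323] = 8.698946
  V(2,1) = exp(-r*dt) * [p*3.682323 + (1-p)*0.000000] = 1.794193
  V(2,2) = exp(-r*dt) * [p*0.000000 + (1-p)*0.000000] = 0.000000
  V(1,0) = exp(-r*dt) * [p*8.698946 + (1-p)*1.794193] = 5.153794
  V(1,1) = exp(-r*dt) * [p*1.794193 + (1-p)*0.000000] = 0.874211
  V(0,0) = exp(-r*dt) * [p*5.153794 + (1-p)*0.874211] = 2.957124

Answer: Price = V(0,0) = 2.9571
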